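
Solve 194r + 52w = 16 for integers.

Step 1: Check solvability.
gcd(194, 52) = 2
Since 2 divides 16, solutions exist.

Step 2: Apply extended Euclidean algorithm to find gcd.
We find integers such that 194*x0 + 52*y0 = 2

Step 3: Scale the particular solution.
Multiply by 16/2 = 8:
r = 88, w = -328

Step 4: Verify.
194*(88) + 52*(-328) = 16 = 16 ✓

r = 88, w = -328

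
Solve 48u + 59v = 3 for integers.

Step 1: Check solvability.
gcd(48, 59) = 1
Since 1 divides 3, solutions exist.

Step 2: Apply extended Euclidean algorithm to find gcd.
We find integers such that 48*x0 + 59*y0 = 1

Step 3: Scale the particular solution.
Multiply by 3/1 = 3:
u = 48, v = -39

Step 4: Verify.
48*(48) + 59*(-39) = 3 = 3 ✓

u = 48, v = -39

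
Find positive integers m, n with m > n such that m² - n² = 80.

Factor: m² - n² = (m+n)(m-n) = 80.
We need two factors of 80 with the same parity.
Use m+n = 40 and m-n = 2 (product 40·2 = 80).
Adding: 2m = 42, so m = 21.
Subtracting: 2n = 38, so n = 19.
Check: 21² - 19² = 441 - 361 = 80 ✓

m = 21, n = 19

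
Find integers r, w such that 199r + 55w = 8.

Step 1: Check solvability.
gcd(199, 55) = 1
Since 1 divides 8, solutions exist.

Step 2: Apply extended Euclidean algorithm to find gcd.
We find integers such that 199*x0 + 55*y0 = 1

Step 3: Scale the particular solution.
Multiply by 8/1 = 8:
r = -168, w = 608

Step 4: Verify.
199*(-168) + 55*(608) = 8 = 8 ✓

r = -168, w = 608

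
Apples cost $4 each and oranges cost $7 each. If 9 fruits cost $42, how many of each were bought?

Let a = apples, o = oranges.
a + o = 9
4a + 7o = 42
Substitute o = 9 - a:
4a + 7(9 - a) = 42
(4 - 7)a = 42 - 63
-3a = -21
a = 7, o = 9 - 7 = 2

Apples: 7, Oranges: 2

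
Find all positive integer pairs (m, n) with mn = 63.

The positive divisors of 63 are: 1, 3, 7, 9, 21, 63.
Each divisor d gives the pair (d, 63/d):
(1, 63), (3, 21), (7, 9), (9, 7), (21, 3), (63, 1)

(1, 63), (3, 21), (7, 9), (9, 7), (21, 3), (63, 1)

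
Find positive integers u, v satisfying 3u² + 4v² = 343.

Try small values of u and check whether (343 - 3u²)/4 is a perfect square.
u = 7: 3·7² = 147, so 4v² = 343 - 147 = 196, giving v² = 49, v = 7.
Check: 3·7² + 4·7² = 147 + 196 = 343 ✓

u = 7, v = 7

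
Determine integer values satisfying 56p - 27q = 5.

Step 1: Check solvability.
gcd(56, 27) = 1
Since 1 divides 5, solutions exist.

Step 2: Apply extended Euclidean algorithm to find gcd.
We find integers such that 56*x0 + 27*y0 = 1

Step 3: Scale the particular solution.
Multiply by 5/1 = 5:
p = -65, q = -135

Step 4: Verify.
56*(-65) - 27*(-135) = 5 = 5 ✓

p = -65, q = -135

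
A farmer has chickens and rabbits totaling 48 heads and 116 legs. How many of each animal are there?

Let c = chickens, r = rabbits.
Heads: c + r = 48
Legs: 2c + 4r = 116
From the first equation, c = 48 - r. Substitute:
2(48 - r) + 4r = 116
96 + 2r = 116
r = (116 - 96)/2 = 10
c = 48 - 10 = 38

Chickens: 38, Rabbits: 10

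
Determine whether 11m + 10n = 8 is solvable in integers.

Step 1: Compute gcd(11, 10).
gcd(11, 10) = 1

Step 2: Check divisibility.
Does 1 divide 8? 8 = 1 x 8, so yes.

By the theorem on linear Diophantine equations, 11m + 10n = 8 has integer solutions if and only if gcd(11, 10) divides 8. Since 1 | 8, solutions exist.

Yes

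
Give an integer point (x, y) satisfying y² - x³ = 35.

Try small integer x values and check whether x³ + 35 is a perfect square.
x = 1: x³ + 35 = 1³ + 35 = 1 + 35 = 36
Is 36 a perfect square? 6² = 36 ✓
So (x, y) = (1, -6) is a solution.

x = 1, y = -6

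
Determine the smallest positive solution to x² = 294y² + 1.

We seek the smallest positive integers (x, y) with x² - 294y² = 1, i.e., x² = 294y² + 1.
Try successive y values:
y = 1: x² = 294·1² + 1 = 295, not a perfect square
y = 2: x² = 294·2² + 1 = 1177, not a perfect square
y = 3: x² = 294·3² + 1 = 2647, not a perfect square
... continuing the search (or via continued fractions) ...
y = 280: x² = 294·280² + 1 = 23049601, x = 4801 ✓

Verify: 4801² - 294·280² = 23049601 - 23049600 = 1 ✓

x = 4801, y = 280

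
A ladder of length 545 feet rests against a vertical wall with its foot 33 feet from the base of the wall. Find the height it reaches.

The ladder, wall, and ground form a right triangle with hypotenuse 545 and one leg 33.
By the Pythagorean theorem: h² = 545² - 33² = 297025 - 1089 = 295936
h = √295936 = 544 feet

544 feet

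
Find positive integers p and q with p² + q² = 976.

We need to find integers p, q > 0 such that p² + q² = 976.
Trying p = 20: q² = 976 - 20² = 976 - 400 = 576
q = 24
Check: 20² + 24² = 400 + 576 = 976 ✓

976 = 20² + 24²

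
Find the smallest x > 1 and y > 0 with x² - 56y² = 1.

We seek the smallest positive integers (x, y) with x² - 56y² = 1, i.e., x² = 56y² + 1.
Try successive y values:
y = 1: x² = 56·1² + 1 = 57, not a perfect square
y = 2: x² = 56·2² + 1 = 225, x = 15 ✓

Verify: 15² - 56·2² = 225 - 224 = 1 ✓

x = 15, y = 2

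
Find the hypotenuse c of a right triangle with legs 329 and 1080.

c² = a² + b² = 329² + 1080² = 108241 + 1166400 = 1274641
c = sqrt(1274641) = 1129

1129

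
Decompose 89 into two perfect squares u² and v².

We need to find integers u, v > 0 such that u² + v² = 89.
Trying u = 5: v² = 89 - 5² = 89 - 25 = 64
v = 8
Check: 5² + 8² = 25 + 64 = 89 ✓

89 = 5² + 8²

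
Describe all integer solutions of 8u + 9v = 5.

Step 1: Compute gcd(8, 9) = 1.
Since 1 divides 5, solutions exist.

Step 2: Find a particular solution using extended Euclidean algorithm.
We get u₀ = -5, v₀ = 5.
Check: 8*-5 + 9*5 = 5 = 5 ✓

Step 3: Write the general solution.
u = -5 + (9/1)t = -5 + 9t
v = 5 - (8/1)t = 5 - 8t
for any integer t.

u = -5 + 9t, v = 5 - 8t for integer t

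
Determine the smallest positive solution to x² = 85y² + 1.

We seek the smallest positive integers (x, y) with x² - 85y² = 1, i.e., x² = 85y² + 1.
Try successive y values:
y = 1: x² = 85·1² + 1 = 86, not a perfect square
y = 2: x² = 85·2² + 1 = 341, not a perfect square
y = 3: x² = 85·3² + 1 = 766, not a perfect square
... continuing the search (or via continued fractions) ...
y = 30996: x² = 85·30996² + 1 = 81663921361, x = 285769 ✓

Verify: 285769² - 85·30996² = 81663921361 - 81663921360 = 1 ✓

x = 285769, y = 30996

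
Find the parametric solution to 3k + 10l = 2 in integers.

Step 1: Compute gcd(3, 10) = 1.
Since 1 divides 2, solutions exist.

Step 2: Find a particular solution using extended Euclidean algorithm.
We get k₀ = -6, l₀ = 2.
Check: 3*-6 + 10*2 = 2 = 2 ✓

Step 3: Write the general solution.
k = -6 + (10/1)t = -6 + 10t
l = 2 - (3/1)t = 2 - 3t
for any integer t.

k = -6 + 10t, l = 2 - 3t for integer t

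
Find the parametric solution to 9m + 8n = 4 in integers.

Step 1: Compute gcd(9, 8) = 1.
Since 1 divides 4, solutions exist.

Step 2: Find a particular solution using extended Euclidean algorithm.
We get m₀ = 4, n₀ = -4.
Check: 9*4 + 8*-4 = 4 = 4 ✓

Step 3: Write the general solution.
m = 4 + (8/1)t = 4 + 8t
n = -4 - (9/1)t = -4 - 9t
for any integer t.

m = 4 + 8t, n = -4 - 9t for integer t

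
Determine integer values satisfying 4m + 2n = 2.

Step 1: Check solvability.
gcd(4, 2) = 2
Since 2 divides 2, solutions exist.

Step 2: Apply extended Euclidean algorithm to find gcd.
We find integers such that 4*x0 + 2*y0 = 2

Step 3: Scale the particular solution.
Multiply by 2/2 = 1:
m = 0, n = 1

Step 4: Verify.
4*(0) + 2*(1) = 2 = 2 ✓

m = 0, n = 1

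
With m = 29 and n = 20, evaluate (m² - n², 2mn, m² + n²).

a = m² - n² = 841 - 400 = 441
b = 2mn = 2·29·20 = 1160
c = m² + n² = 841 + 400 = 1241
Verify: 441² + 1160² = 194481 + 1345600 = 1540081 = 1241² ✓

(441, 1160, 1241)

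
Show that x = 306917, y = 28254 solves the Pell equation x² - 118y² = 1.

Compute x² = 306917² = 94198044889
Compute 118y² = 118·28254² = 118·798288516 = 94198044888
x² - 118y² = 94198044889 - 94198044888 = 1
Since this equals 1, (306917, 28254) is a solution.

Yes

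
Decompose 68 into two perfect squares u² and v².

We need to find integers u, v > 0 such that u² + v² = 68.
Trying u = 2: v² = 68 - 2² = 68 - 4 = 64
v = 8
Check: 2² + 8² = 4 + 64 = 68 ✓

68 = 2² + 8²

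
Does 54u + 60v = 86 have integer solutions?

Step 1: Compute gcd(54, 60).
gcd(54, 60) = 6

Step 2: Check divisibility.
Does 6 divide 86? 86 = 6 x 14 + 2, so no.

By the theorem on linear Diophantine equations, 54u + 60v = 86 has integer solutions if and only if gcd(54, 60) divides 86. Since 6 does not divide 86, no solutions exist.

No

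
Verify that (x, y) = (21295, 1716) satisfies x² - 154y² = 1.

Compute x² = 21295² = 453477025
Compute 154y² = 154·1716² = 154·2944656 = 453477024
x² - 154y² = 453477025 - 453477024 = 1
Since this equals 1, (21295, 1716) is a solution.

Yes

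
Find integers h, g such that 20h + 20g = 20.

Step 1: Check solvability.
gcd(20, 20) = 20
Since 20 divides 20, solutions exist.

Step 2: Apply extended Euclidean algorithm to find gcd.
We find integers such that 20*x0 + 20*y0 = 20

Step 3: Scale the particular solution.
Multiply by 20/20 = 1:
h = 0, g = 1

Step 4: Verify.
20*(0) + 20*(1) = 20 = 20 ✓

h = 0, g = 1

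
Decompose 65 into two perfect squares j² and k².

We need to find integers j, k > 0 such that j² + k² = 65.
Trying j = 1: k² = 65 - 1² = 65 - 1 = 64
k = 8
Check: 1² + 8² = 1 + 64 = 65 ✓

65 = 1² + 8²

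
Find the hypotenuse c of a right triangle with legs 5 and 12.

c² = a² + b² = 5² + 12² = 25 + 144 = 169
c = 13

13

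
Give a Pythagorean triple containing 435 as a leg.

We need the other leg and hypotenuse such that 435² + x² = c².
Take x = 308, c = 533: 435² + 308² = 189225 + 94864 = 284089 = 533² ✓
Triple: (435, 308, 533)

(435, 308, 533)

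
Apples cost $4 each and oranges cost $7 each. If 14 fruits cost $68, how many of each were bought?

Let a = apples, o = oranges.
a + o = 14
4a + 7o = 68
Substitute o = 14 - a:
4a + 7(14 - a) = 68
(4 - 7)a = 68 - 98
-3a = -30
a = 10, o = 14 - 10 = 4

Apples: 10, Oranges: 4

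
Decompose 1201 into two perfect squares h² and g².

We need to find integers h, g > 0 such that h² + g² = 1201.
Trying h = 24: g² = 1201 - 24² = 1201 - 576 = 625
g = 25
Check: 24² + 25² = 576 + 625 = 1201 ✓

1201 = 24² + 25²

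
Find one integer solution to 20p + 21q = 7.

Step 1: Check solvability.
gcd(20, 21) = 1
Since 1 divides 7, solutions exist.

Step 2: Apply extended Euclidean algorithm to find gcd.
We find integers such that 20*x0 + 21*y0 = 1

Step 3: Scale the particular solution.
Multiply by 7/1 = 7:
p = -7, q = 7

Step 4: Verify.
20*(-7) + 21*(7) = 7 = 7 ✓

p = -7, q = 7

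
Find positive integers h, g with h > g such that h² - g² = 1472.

Factor: h² - g² = (h+g)(h-g) = 1472.
We need two factors of 1472 with the same parity.
Use h+g = 736 and h-g = 2 (product 736·2 = 1472).
Adding: 2h = 738, so h = 369.
Subtracting: 2g = 734, so g = 367.
Check: 369² - 367² = 136161 - 134689 = 1472 ✓

h = 369, g = 367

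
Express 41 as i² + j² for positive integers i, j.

We need to find integers i, j > 0 such that i² + j² = 41.
Trying i = 4: j² = 41 - 4² = 41 - 16 = 25
j = 5
Check: 4² + 5² = 16 + 25 = 41 ✓

41 = 4² + 5²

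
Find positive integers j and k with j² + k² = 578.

We need to find integers j, k > 0 such that j² + k² = 578.
Trying j = 7: k² = 578 - 7² = 578 - 49 = 529
k = 23
Check: 7² + 23² = 49 + 529 = 578 ✓

578 = 7² + 23²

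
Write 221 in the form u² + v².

We need to find integers u, v > 0 such that u² + v² = 221.
Trying u = 5: v² = 221 - 5² = 221 - 25 = 196
v = 14
Check: 5² + 14² = 25 + 196 = 221 ✓

221 = 5² + 14²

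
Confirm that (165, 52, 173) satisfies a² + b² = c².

Compute a² + b² = 165² + 52² = 27225 + 2704 = 29929
Compute c² = 173² = 29929
Since 29929 = 29929, confirmed.

Yes, it is a Pythagorean triple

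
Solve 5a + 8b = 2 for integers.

Step 1: Check solvability.
gcd(5, 8) = 1
Since 1 divides 2, solutions exist.

Step 2: Apply extended Euclidean algorithm to find gcd.
We find integers such that 5*x0 + 8*y0 = 1

Step 3: Scale the particular solution.
Multiply by 2/1 = 2:
a = -6, b = 4

Step 4: Verify.
5*(-6) + 8*(4) = 2 = 2 ✓

a = -6, b = 4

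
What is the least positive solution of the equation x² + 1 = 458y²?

We need x² = 458y² - 1. Try successive y:
y = 1: x² = 458·1² - 1 = 457, not a perfect square
y = 2: x² = 458·2² - 1 = 1831, not a perfect square
y = 3: x² = 458·3² - 1 = 4121, not a perfect square
...
y = 5: x² = 458·5² - 1 = 11449 = 107² ✓
Check: 107² - 458·5² = 11449 - 11450 = -1 ✓

x = 107, y = 5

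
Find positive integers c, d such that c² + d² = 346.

Search for c with 346 - c² a perfect square.
c = 11: 346 - 11² = 346 - 121 = 225 = 15² ✓
So c = 11, d = 15.

c = 11, d = 15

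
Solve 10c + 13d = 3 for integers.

Step 1: Check solvability.
gcd(10, 13) = 1
Since 1 divides 3, solutions exist.

Step 2: Apply extended Euclidean algorithm to find gcd.
We find integers such that 10*x0 + 13*y0 = 1

Step 3: Scale the particular solution.
Multiply by 3/1 = 3:
c = 12, d = -9

Step 4: Verify.
10*(12) + 13*(-9) = 3 = 3 ✓

c = 12, d = -9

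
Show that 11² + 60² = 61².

Compute a² + b² = 11² + 60² = 121 + 3600 = 3721
Compute c² = 61² = 3721
Since 3721 = 3721, confirmed.

Yes, it is a Pythagorean triple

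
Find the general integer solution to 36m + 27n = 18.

Step 1: Compute gcd(36, 27) = 9.
Since 9 divides 18, solutions exist.

Step 2: Find a particular solution using extended Euclidean algorithm.
We get m₀ = 2, n₀ = -2.
Check: 36*2 + 27*-2 = 18 = 18 ✓

Step 3: Write the general solution.
m = 2 + (27/9)t = 2 + 3t
n = -2 - (36/9)t = -2 - 4t
for any integer t.

m = 2 + 3t, n = -2 - 4t for integer t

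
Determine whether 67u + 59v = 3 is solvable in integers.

Step 1: Compute gcd(67, 59).
gcd(67, 59) = 1

Step 2: Check divisibility.
Does 1 divide 3? 3 = 1 x 3, so yes.

By the theorem on linear Diophantine equations, 67u + 59v = 3 has integer solutions if and only if gcd(67, 59) divides 3. Since 1 | 3, solutions exist.

Yes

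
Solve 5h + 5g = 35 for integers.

Step 1: Check solvability.
gcd(5, 5) = 5
Since 5 divides 35, solutions exist.

Step 2: Apply extended Euclidean algorithm to find gcd.
We find integers such that 5*x0 + 5*y0 = 5

Step 3: Scale the particular solution.
Multiply by 35/5 = 7:
h = 0, g = 7

Step 4: Verify.
5*(0) + 5*(7) = 35 = 35 ✓

h = 0, g = 7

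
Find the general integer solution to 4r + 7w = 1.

Step 1: Compute gcd(4, 7) = 1.
Since 1 divides 1, solutions exist.

Step 2: Find a particular solution using extended Euclidean algorithm.
We get r₀ = 2, w₀ = -1.
Check: 4*2 + 7*-1 = 1 = 1 ✓

Step 3: Write the general solution.
r = 2 + (7/1)t = 2 + 7t
w = -1 - (4/1)t = -1 - 4t
for any integer t.

r = 2 + 7t, w = -1 - 4t for integer t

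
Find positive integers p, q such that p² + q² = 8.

Search for p with 8 - p² a perfect square.
p = 2: 8 - 2² = 8 - 4 = 4 = 2² ✓
So p = 2, q = 2.

p = 2, q = 2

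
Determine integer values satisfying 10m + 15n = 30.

Step 1: Check solvability.
gcd(10, 15) = 5
Since 5 divides 30, solutions exist.

Step 2: Apply extended Euclidean algorithm to find gcd.
We find integers such that 10*x0 + 15*y0 = 5

Step 3: Scale the particular solution.
Multiply by 30/5 = 6:
m = -6, n = 6

Step 4: Verify.
10*(-6) + 15*(6) = 30 = 30 ✓

m = -6, n = 6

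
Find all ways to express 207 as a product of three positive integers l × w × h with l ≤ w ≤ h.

Iterate l from 1 to ⌊207^(1/3)⌋. For each l dividing 207, iterate w ≥ l with w dividing 207/l, and set h = 207/(l·w).
Triples found (4): (1×1×207), (1×3×69), (1×9×23), (3×3×23)

(1×1×207), (1×3×69), (1×9×23), (3×3×23)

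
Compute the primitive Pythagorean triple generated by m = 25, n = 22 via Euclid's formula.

a = m² - n² = 625 - 484 = 141
b = 2mn = 2·25·22 = 1100
c = m² + n² = 625 + 484 = 1109
Verify: 141² + 1100² = 19881 + 1210000 = 1229881 = 1109² ✓

(141, 1100, 1109)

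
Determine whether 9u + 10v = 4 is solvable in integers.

Step 1: Compute gcd(9, 10).
gcd(9, 10) = 1

Step 2: Check divisibility.
Does 1 divide 4? 4 = 1 x 4, so yes.

By the theorem on linear Diophantine equations, 9u + 10v = 4 has integer solutions if and only if gcd(9, 10) divides 4. Since 1 | 4, solutions exist.

Yes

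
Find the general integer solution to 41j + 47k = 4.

Step 1: Compute gcd(41, 47) = 1.
Since 1 divides 4, solutions exist.

Step 2: Find a particular solution using extended Euclidean algorithm.
We get j₀ = -32, k₀ = 28.
Check: 41*-32 + 47*28 = 4 = 4 ✓

Step 3: Write the general solution.
j = -32 + (47/1)t = -32 + 47t
k = 28 - (41/1)t = 28 - 41t
for any integer t.

j = -32 + 47t, k = 28 - 41t for integer t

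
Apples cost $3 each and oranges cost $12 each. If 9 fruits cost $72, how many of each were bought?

Let a = apples, o = oranges.
a + o = 9
3a + 12o = 72
Substitute o = 9 - a:
3a + 12(9 - a) = 72
(3 - 12)a = 72 - 108
-9a = -36
a = 4, o = 9 - 4 = 5

Apples: 4, Oranges: 5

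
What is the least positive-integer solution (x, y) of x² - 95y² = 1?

We seek the smallest positive integers (x, y) with x² - 95y² = 1, i.e., x² = 95y² + 1.
Try successive y values:
y = 1: x² = 95·1² + 1 = 96, not a perfect square
y = 2: x² = 95·2² + 1 = 381, not a perfect square
y = 3: x² = 95·3² + 1 = 856, not a perfect square
... continuing the search (or via continued fractions) ...
y = 4: x² = 95·4² + 1 = 1521, x = 39 ✓

Verify: 39² - 95·4² = 1521 - 1520 = 1 ✓

x = 39, y = 4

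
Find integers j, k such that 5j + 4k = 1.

Step 1: Check solvability.
gcd(5, 4) = 1
Since 1 divides 1, solutions exist.

Step 2: Apply extended Euclidean algorithm to find gcd.
We find integers such that 5*x0 + 4*y0 = 1

Step 3: Scale the particular solution.
Multiply by 1/1 = 1:
j = 1, k = -1

Step 4: Verify.
5*(1) + 4*(-1) = 1 = 1 ✓

j = 1, k = -1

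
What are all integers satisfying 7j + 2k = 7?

Step 1: Compute gcd(7, 2) = 1.
Since 1 divides 7, solutions exist.

Step 2: Find a particular solution using extended Euclidean algorithm.
We get j₀ = 7, k₀ = -21.
Check: 7*7 + 2*-21 = 7 = 7 ✓

Step 3: Write the general solution.
j = 7 + (2/1)t = 7 + 2t
k = -21 - (7/1)t = -21 - 7t
for any integer t.

j = 7 + 2t, k = -21 - 7t for integer t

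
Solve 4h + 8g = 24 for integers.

Step 1: Check solvability.
gcd(4, 8) = 4
Since 4 divides 24, solutions exist.

Step 2: Apply extended Euclidean algorithm to find gcd.
We find integers such that 4*x0 + 8*y0 = 4

Step 3: Scale the particular solution.
Multiply by 24/4 = 6:
h = 6, g = 0

Step 4: Verify.
4*(6) + 8*(0) = 24 = 24 ✓

h = 6, g = 0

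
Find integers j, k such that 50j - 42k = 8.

Step 1: Check solvability.
gcd(50, 42) = 2
Since 2 divides 8, solutions exist.

Step 2: Apply extended Euclidean algorithm to find gcd.
We find integers such that 50*x0 + 42*y0 = 2

Step 3: Scale the particular solution.
Multiply by 8/2 = 4:
j = -20, k = -24

Step 4: Verify.
50*(-20) - 42*(-24) = 8 = 8 ✓

j = -20, k = -24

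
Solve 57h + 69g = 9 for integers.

Step 1: Check solvability.
gcd(57, 69) = 3
Since 3 divides 9, solutions exist.

Step 2: Apply extended Euclidean algorithm to find gcd.
We find integers such that 57*x0 + 69*y0 = 3

Step 3: Scale the particular solution.
Multiply by 9/3 = 3:
h = -18, g = 15

Step 4: Verify.
57*(-18) + 69*(15) = 9 = 9 ✓

h = -18, g = 15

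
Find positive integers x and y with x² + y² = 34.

We need to find integers x, y > 0 such that x² + y² = 34.
Trying x = 3: y² = 34 - 3² = 34 - 9 = 25
y = 5
Check: 3² + 5² = 9 + 25 = 34 ✓

34 = 3² + 5²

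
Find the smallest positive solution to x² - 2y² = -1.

We need x² = 2y² - 1. Try successive y:
y = 1: x² = 2·1² - 1 = 1 = 1² ✓
Check: 1² - 2·1² = 1 - 2 = -1 ✓

x = 1, y = 1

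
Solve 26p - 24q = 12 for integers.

Step 1: Check solvability.
gcd(26, 24) = 2
Since 2 divides 12, solutions exist.

Step 2: Apply extended Euclidean algorithm to find gcd.
We find integers such that 26*x0 + 24*y0 = 2

Step 3: Scale the particular solution.
Multiply by 12/2 = 6:
p = 6, q = 6

Step 4: Verify.
26*(6) - 24*(6) = 12 = 12 ✓

p = 6, q = 6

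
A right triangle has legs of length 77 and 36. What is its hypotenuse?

c² = a² + b² = 77² + 36² = 5929 + 1296 = 7225
c = 85

85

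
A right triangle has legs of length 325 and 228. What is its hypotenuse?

c² = a² + b² = 325² + 228² = 105625 + 51984 = 157609
c = 397

397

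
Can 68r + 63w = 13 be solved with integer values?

Step 1: Compute gcd(68, 63).
gcd(68, 63) = 1

Step 2: Check divisibility.
Does 1 divide 13? 13 = 1 x 13, so yes.

By the theorem on linear Diophantine equations, 68r + 63w = 13 has integer solutions if and only if gcd(68, 63) divides 13. Since 1 | 13, solutions exist.

Yes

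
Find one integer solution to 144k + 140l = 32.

Step 1: Check solvability.
gcd(144, 140) = 4
Since 4 divides 32, solutions exist.

Step 2: Apply extended Euclidean algorithm to find gcd.
We find integers such that 144*x0 + 140*y0 = 4

Step 3: Scale the particular solution.
Multiply by 32/4 = 8:
k = 8, l = -8

Step 4: Verify.
144*(8) + 140*(-8) = 32 = 32 ✓

k = 8, l = -8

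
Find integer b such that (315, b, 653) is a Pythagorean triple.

b² = c² - a² = 653² - 315² = 426409 - 99225 = 327184
b = sqrt(327184) = 572

572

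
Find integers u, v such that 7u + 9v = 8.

Step 1: Check solvability.
gcd(7, 9) = 1
Since 1 divides 8, solutions exist.

Step 2: Apply extended Euclidean algorithm to find gcd.
We find integers such that 7*x0 + 9*y0 = 1

Step 3: Scale the particular solution.
Multiply by 8/1 = 8:
u = 32, v = -24

Step 4: Verify.
7*(32) + 9*(-24) = 8 = 8 ✓

u = 32, v = -24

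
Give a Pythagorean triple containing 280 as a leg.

We need the other leg and hypotenuse such that 280² + x² = c².
Take x = 351, c = 449: 280² + 351² = 78400 + 123201 = 201601 = 449² ✓
Triple: (351, 280, 449)

(351, 280, 449)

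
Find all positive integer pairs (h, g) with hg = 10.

The positive divisors of 10 are: 1, 2, 5, 10.
Each divisor d gives the pair (d, 10/d):
(1, 10), (2, 5), (5, 2), (10, 1)

(1, 10), (2, 5), (5, 2), (10, 1)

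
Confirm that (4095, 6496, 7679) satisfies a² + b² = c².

Compute a² + b² = 4095² + 6496² = 16769025 + 42198016 = 58967041
Compute c² = 7679² = 58967041
Since 58967041 = 58967041, confirmed.

Yes, it is a Pythagorean triple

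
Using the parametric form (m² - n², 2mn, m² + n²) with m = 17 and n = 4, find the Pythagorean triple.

a = m² - n² = 17² - 4² = 289 - 16 = 273
b = 2mn = 2·17·4 = 136
c = m² + n² = 289 + 16 = 305
Verify: 273² + 136² = 74529 + 18496 = 93025 = 305² ✓

(273, 136, 305)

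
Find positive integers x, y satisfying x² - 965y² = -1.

We need x² = 965y² - 1. Try successive y:
y = 1: x² = 965·1² - 1 = 964, not a perfect square
y = 2: x² = 965·2² - 1 = 3859, not a perfect square
y = 3: x² = 965·3² - 1 = 8684, not a perfect square
...
y = 481: x² = 965·481² - 1 = 223263364 = 14942² ✓
Check: 14942² - 965·481² = 223263364 - 223263365 = -1 ✓

x = 14942, y = 481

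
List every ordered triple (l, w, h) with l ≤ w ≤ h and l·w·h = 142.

Iterate l from 1 to ⌊142^(1/3)⌋. For each l dividing 142, iterate w ≥ l with w dividing 142/l, and set h = 142/(l·w).
Triples found (2): (1×1×142), (1×2×71)

(1×1×142), (1×2×71)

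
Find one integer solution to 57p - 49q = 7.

Step 1: Check solvability.
gcd(57, 49) = 1
Since 1 divides 7, solutions exist.

Step 2: Apply extended Euclidean algorithm to find gcd.
We find integers such that 57*x0 + 49*y0 = 1

Step 3: Scale the particular solution.
Multiply by 7/1 = 7:
p = -42, q = -49

Step 4: Verify.
57*(-42) - 49*(-49) = 7 = 7 ✓

p = -42, q = -49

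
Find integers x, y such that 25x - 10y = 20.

Step 1: Check solvability.
gcd(25, 10) = 5
Since 5 divides 20, solutions exist.

Step 2: Apply extended Euclidean algorithm to find gcd.
We find integers such that 25*x0 + 10*y0 = 5

Step 3: Scale the particular solution.
Multiply by 20/5 = 4:
x = 4, y = 8

Step 4: Verify.
25*(4) - 10*(8) = 20 = 20 ✓

x = 4, y = 8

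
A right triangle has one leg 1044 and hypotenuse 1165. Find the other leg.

a² = c² - b² = 1357225 - 1089936 = 267289
a = 517

517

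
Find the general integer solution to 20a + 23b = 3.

Step 1: Compute gcd(20, 23) = 1.
Since 1 divides 3, solutions exist.

Step 2: Find a particular solution using extended Euclidean algorithm.
We get a₀ = -24, b₀ = 21.
Check: 20*-24 + 23*21 = 3 = 3 ✓

Step 3: Write the general solution.
a = -24 + (23/1)t = -24 + 23t
b = 21 - (20/1)t = 21 - 20t
for any integer t.

a = -24 + 23t, b = 21 - 20t for integer t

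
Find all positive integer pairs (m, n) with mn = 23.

The positive divisors of 23 are: 1, 23.
Each divisor d gives the pair (d, 23/d):
(1, 23), (23, 1)

(1, 23), (23, 1)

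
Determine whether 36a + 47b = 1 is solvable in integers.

Step 1: Compute gcd(36, 47).
gcd(36, 47) = 1

Step 2: Check divisibility.
Does 1 divide 1? 1 = 1 x 1, so yes.

By the theorem on linear Diophantine equations, 36a + 47b = 1 has integer solutions if and only if gcd(36, 47) divides 1. Since 1 | 1, solutions exist.

Yes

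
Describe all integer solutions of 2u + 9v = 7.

Step 1: Compute gcd(2, 9) = 1.
Since 1 divides 7, solutions exist.

Step 2: Find a particular solution using extended Euclidean algorithm.
We get u₀ = -28, v₀ = 7.
Check: 2*-28 + 9*7 = 7 = 7 ✓

Step 3: Write the general solution.
u = -28 + (9/1)t = -28 + 9t
v = 7 - (2/1)t = 7 - 2t
for any integer t.

u = -28 + 9t, v = 7 - 2t for integer t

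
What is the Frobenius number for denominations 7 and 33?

For two coprime denominations a and b, the Frobenius number (largest value not representable as a non-negative combination) is ab - a - b.
Here gcd(7, 33) = 1, so they are coprime.
F(7, 33) = 7·33 - 7 - 33 = 231 - 40 = 191

191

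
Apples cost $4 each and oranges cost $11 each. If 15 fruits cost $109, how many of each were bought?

Let a = apples, o = oranges.
a + o = 15
4a + 11o = 109
Substitute o = 15 - a:
4a + 11(15 - a) = 109
(4 - 11)a = 109 - 165
-7a = -56
a = 8, o = 15 - 8 = 7

Apples: 8, Oranges: 7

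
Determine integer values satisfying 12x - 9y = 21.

Step 1: Check solvability.
gcd(12, 9) = 3
Since 3 divides 21, solutions exist.

Step 2: Apply extended Euclidean algorithm to find gcd.
We find integers such that 12*x0 + 9*y0 = 3

Step 3: Scale the particular solution.
Multiply by 21/3 = 7:
x = 7, y = 7

Step 4: Verify.
12*(7) - 9*(7) = 21 = 21 ✓

x = 7, y = 7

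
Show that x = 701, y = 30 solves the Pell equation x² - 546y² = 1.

Compute x² = 701² = 491401
Compute 546y² = 546·30² = 546·900 = 491400
x² - 546y² = 491401 - 491400 = 1
Since this equals 1, (701, 30) is a solution.

Yes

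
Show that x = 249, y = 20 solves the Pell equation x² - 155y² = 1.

Compute x² = 249² = 62001
Compute 155y² = 155·20² = 155·400 = 62000
x² - 155y² = 62001 - 62000 = 1
Since this equals 1, (249, 20) is a solution.

Yes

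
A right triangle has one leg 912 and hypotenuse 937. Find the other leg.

a² = c² - b² = 877969 - 831744 = 46225
a = 215

215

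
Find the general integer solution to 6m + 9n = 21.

Step 1: Compute gcd(6, 9) = 3.
Since 3 divides 21, solutions exist.

Step 2: Find a particular solution using extended Euclidean algorithm.
We get m₀ = -7, n₀ = 7.
Check: 6*-7 + 9*7 = 21 = 21 ✓

Step 3: Write the general solution.
m = -7 + (9/3)t = -7 + 3t
n = 7 - (6/3)t = 7 - 2t
for any integer t.

m = -7 + 3t, n = 7 - 2t for integer t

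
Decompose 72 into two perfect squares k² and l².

We need to find integers k, l > 0 such that k² + l² = 72.
Trying k = 6: l² = 72 - 6² = 72 - 36 = 36
l = 6
Check: 6² + 6² = 36 + 36 = 72 ✓

72 = 6² + 6²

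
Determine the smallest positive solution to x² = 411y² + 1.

We seek the smallest positive integers (x, y) with x² - 411y² = 1, i.e., x² = 411y² + 1.
Try successive y values:
y = 1: x² = 411·1² + 1 = 412, not a perfect square
y = 2: x² = 411·2² + 1 = 1645, not a perfect square
y = 3: x² = 411·3² + 1 = 3700, not a perfect square
... continuing the search (or via continued fractions) ...
y = 2453: x² = 411·2453² + 1 = 2473072900, x = 49730 ✓

Verify: 49730² - 411·2453² = 2473072900 - 2473072899 = 1 ✓

x = 49730, y = 2453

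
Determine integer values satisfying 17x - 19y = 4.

Step 1: Check solvability.
gcd(17, 19) = 1
Since 1 divides 4, solutions exist.

Step 2: Apply extended Euclidean algorithm to find gcd.
We find integers such that 17*x0 + 19*y0 = 1

Step 3: Scale the particular solution.
Multiply by 4/1 = 4:
x = 36, y = 32

Step 4: Verify.
17*(36) - 19*(32) = 4 = 4 ✓

x = 36, y = 32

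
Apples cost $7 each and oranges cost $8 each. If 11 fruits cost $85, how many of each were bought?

Let a = apples, o = oranges.
a + o = 11
7a + 8o = 85
Substitute o = 11 - a:
7a + 8(11 - a) = 85
(7 - 8)a = 85 - 88
-1a = -3
a = 3, o = 11 - 3 = 8

Apples: 3, Oranges: 8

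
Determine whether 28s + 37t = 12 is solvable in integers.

Step 1: Compute gcd(28, 37).
gcd(28, 37) = 1

Step 2: Check divisibility.
Does 1 divide 12? 12 = 1 x 12, so yes.

By the theorem on linear Diophantine equations, 28s + 37t = 12 has integer solutions if and only if gcd(28, 37) divides 12. Since 1 | 12, solutions exist.

Yes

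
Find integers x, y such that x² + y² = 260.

We need to find integers x, y > 0 such that x² + y² = 260.
Trying x = 2: y² = 260 - 2² = 260 - 4 = 256
y = 16
Check: 2² + 16² = 4 + 256 = 260 ✓

260 = 2² + 16²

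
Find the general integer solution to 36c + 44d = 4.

Step 1: Compute gcd(36, 44) = 4.
Since 4 divides 4, solutions exist.

Step 2: Find a particular solution using extended Euclidean algorithm.
We get c₀ = 5, d₀ = -4.
Check: 36*5 + 44*-4 = 4 = 4 ✓

Step 3: Write the general solution.
c = 5 + (44/4)t = 5 + 11t
d = -4 - (36/4)t = -4 - 9t
for any integer t.

c = 5 + 11t, d = -4 - 9t for integer t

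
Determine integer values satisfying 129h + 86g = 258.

Step 1: Check solvability.
gcd(129, 86) = 43
Since 43 divides 258, solutions exist.

Step 2: Apply extended Euclidean algorithm to find gcd.
We find integers such that 129*x0 + 86*y0 = 43

Step 3: Scale the particular solution.
Multiply by 258/43 = 6:
h = 6, g = -6

Step 4: Verify.
129*(6) + 86*(-6) = 258 = 258 ✓

h = 6, g = -6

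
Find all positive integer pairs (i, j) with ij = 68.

The positive divisors of 68 are: 1, 2, 4, 17, 34, 68.
Each divisor d gives the pair (d, 68/d):
(1, 68), (2, 34), (4, 17), (17, 4), (34, 2), (68, 1)

(1, 68), (2, 34), (4, 17), (17, 4), (34, 2), (68, 1)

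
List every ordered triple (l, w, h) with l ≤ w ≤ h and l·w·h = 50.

Iterate l from 1 to ⌊50^(1/3)⌋. For each l dividing 50, iterate w ≥ l with w dividing 50/l, and set h = 50/(l·w).
Triples found (4): (1×1×50), (1×2×25), (1×5×10), (2×5×5)

(1×1×50), (1×2×25), (1×5×10), (2×5×5)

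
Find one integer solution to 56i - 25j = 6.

Step 1: Check solvability.
gcd(56, 25) = 1
Since 1 divides 6, solutions exist.

Step 2: Apply extended Euclidean algorithm to find gcd.
We find integers such that 56*x0 + 25*y0 = 1

Step 3: Scale the particular solution.
Multiply by 6/1 = 6:
i = -24, j = -54

Step 4: Verify.
56*(-24) - 25*(-54) = 6 = 6 ✓

i = -24, j = -54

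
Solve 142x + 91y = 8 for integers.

Step 1: Check solvability.
gcd(142, 91) = 1
Since 1 divides 8, solutions exist.

Step 2: Apply extended Euclidean algorithm to find gcd.
We find integers such that 142*x0 + 91*y0 = 1

Step 3: Scale the particular solution.
Multiply by 8/1 = 8:
x = 200, y = -312

Step 4: Verify.
142*(200) + 91*(-312) = 8 = 8 ✓

x = 200, y = -312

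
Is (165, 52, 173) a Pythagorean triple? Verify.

Compute a² + b² = 165² + 52² = 27225 + 2704 = 29929
Compute c² = 173² = 29929
Since 29929 = 29929, confirmed.

Yes, it is a Pythagorean triple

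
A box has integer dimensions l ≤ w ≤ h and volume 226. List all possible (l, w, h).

Iterate l from 1 to ⌊226^(1/3)⌋. For each l dividing 226, iterate w ≥ l with w dividing 226/l, and set h = 226/(l·w).
Triples found (2): (1×1×226), (1×2×113)

(1×1×226), (1×2×113)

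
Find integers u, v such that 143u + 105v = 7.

Step 1: Check solvability.
gcd(143, 105) = 1
Since 1 divides 7, solutions exist.

Step 2: Apply extended Euclidean algorithm to find gcd.
We find integers such that 143*x0 + 105*y0 = 1

Step 3: Scale the particular solution.
Multiply by 7/1 = 7:
u = 329, v = -448

Step 4: Verify.
143*(329) + 105*(-448) = 7 = 7 ✓

u = 329, v = -448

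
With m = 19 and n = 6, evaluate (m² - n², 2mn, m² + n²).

a = m² - n² = 361 - 36 = 325
b = 2mn = 2·19·6 = 228
c = m² + n² = 361 + 36 = 397
Verify: 325² + 228² = 105625 + 51984 = 157609 = 397² ✓

(325, 228, 397)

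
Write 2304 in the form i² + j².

No pair of positive integers i, j satisfies i² + j² = 2304.

No solution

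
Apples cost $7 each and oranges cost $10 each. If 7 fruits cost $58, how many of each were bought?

Let a = apples, o = oranges.
a + o = 7
7a + 10o = 58
Substitute o = 7 - a:
7a + 10(7 - a) = 58
(7 - 10)a = 58 - 70
-3a = -12
a = 4, o = 7 - 4 = 3

Apples: 4, Oranges: 3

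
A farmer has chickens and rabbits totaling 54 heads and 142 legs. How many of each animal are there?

Let c = chickens, r = rabbits.
Heads: c + r = 54
Legs: 2c + 4r = 142
From the first equation, c = 54 - r. Substitute:
2(54 - r) + 4r = 142
108 + 2r = 142
r = (142 - 108)/2 = 17
c = 54 - 17 = 37

Chickens: 37, Rabbits: 17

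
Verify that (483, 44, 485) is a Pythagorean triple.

Compute a² + b² = 483² + 44² = 233289 + 1936 = 235225
Compute c² = 485² = 235225
Since 235225 = 235225, confirmed.

Yes, it is a Pythagorean triple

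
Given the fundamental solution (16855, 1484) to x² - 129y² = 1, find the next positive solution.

Solutions to x² - Dy² = 1 are generated by powers of (x₀ + y₀√D).
The next solution satisfies x₁ + y₁√129 = (x₀ + y₀√129)², giving:
x₁ = x₀² + 129y₀² = 16855² + 129·1484² = 284091025 + 284091024 = 568182049
y₁ = 2x₀y₀ = 2·16855·1484 = 50025640

Verify: 568182049² - 129·50025640² = 322830840805838401 - 322830840805838400 = 1 ✓

x = 568182049, y = 50025640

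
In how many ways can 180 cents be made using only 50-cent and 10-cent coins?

We need non-negative integers (x, y) with 50x + 10y = 180.
For each x from 0 to 3, check if (180 - 50x) is a non-negative multiple of 10.
Solutions (x, y): (0,18), (1,13), (2,8), (3,3)
Count: 4

4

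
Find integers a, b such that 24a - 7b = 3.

Step 1: Check solvability.
gcd(24, 7) = 1
Since 1 divides 3, solutions exist.

Step 2: Apply extended Euclidean algorithm to find gcd.
We find integers such that 24*x0 + 7*y0 = 1

Step 3: Scale the particular solution.
Multiply by 3/1 = 3:
a = -6, b = -21

Step 4: Verify.
24*(-6) - 7*(-21) = 3 = 3 ✓

a = -6, b = -21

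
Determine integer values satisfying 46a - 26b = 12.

Step 1: Check solvability.
gcd(46, 26) = 2
Since 2 divides 12, solutions exist.

Step 2: Apply extended Euclidean algorithm to find gcd.
We find integers such that 46*x0 + 26*y0 = 2

Step 3: Scale the particular solution.
Multiply by 12/2 = 6:
a = 24, b = 42

Step 4: Verify.
46*(24) - 26*(42) = 12 = 12 ✓

a = 24, b = 42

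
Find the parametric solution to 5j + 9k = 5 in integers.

Step 1: Compute gcd(5, 9) = 1.
Since 1 divides 5, solutions exist.

Step 2: Find a particular solution using extended Euclidean algorithm.
We get j₀ = 10, k₀ = -5.
Check: 5*10 + 9*-5 = 5 = 5 ✓

Step 3: Write the general solution.
j = 10 + (9/1)t = 10 + 9t
k = -5 - (5/1)t = -5 - 5t
for any integer t.

j = 10 + 9t, k = -5 - 5t for integer t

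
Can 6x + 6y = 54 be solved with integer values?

Step 1: Compute gcd(6, 6).
gcd(6, 6) = 6

Step 2: Check divisibility.
Does 6 divide 54? 54 = 6 x 9, so yes.

By the theorem on linear Diophantine equations, 6x + 6y = 54 has integer solutions if and only if gcd(6, 6) divides 54. Since 6 | 54, solutions exist.

Yes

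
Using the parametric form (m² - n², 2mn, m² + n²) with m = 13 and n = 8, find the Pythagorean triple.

a = m² - n² = 13² - 8² = 169 - 64 = 105
b = 2mn = 2·13·8 = 208
c = m² + n² = 169 + 64 = 233
Verify: 105² + 208² = 11025 + 43264 = 54289 = 233² ✓

(105, 208, 233)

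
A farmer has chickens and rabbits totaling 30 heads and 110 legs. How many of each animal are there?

Let c = chickens, r = rabbits.
Heads: c + r = 30
Legs: 2c + 4r = 110
From the first equation, c = 30 - r. Substitute:
2(30 - r) + 4r = 110
60 + 2r = 110
r = (110 - 60)/2 = 25
c = 30 - 25 = 5

Chickens: 5, Rabbits: 25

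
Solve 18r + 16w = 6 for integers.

Step 1: Check solvability.
gcd(18, 16) = 2
Since 2 divides 6, solutions exist.

Step 2: Apply extended Euclidean algorithm to find gcd.
We find integers such that 18*x0 + 16*y0 = 2

Step 3: Scale the particular solution.
Multiply by 6/2 = 3:
r = 3, w = -3

Step 4: Verify.
18*(3) + 16*(-3) = 6 = 6 ✓

r = 3, w = -3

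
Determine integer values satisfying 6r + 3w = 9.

Step 1: Check solvability.
gcd(6, 3) = 3
Since 3 divides 9, solutions exist.

Step 2: Apply extended Euclidean algorithm to find gcd.
We find integers such that 6*x0 + 3*y0 = 3

Step 3: Scale the particular solution.
Multiply by 9/3 = 3:
r = 0, w = 3

Step 4: Verify.
6*(0) + 3*(3) = 9 = 9 ✓

r = 0, w = 3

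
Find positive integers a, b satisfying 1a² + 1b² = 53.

Try small values of a and check whether (53 - 1a²)/1 is a perfect square.
a = 7: 1·7² = 49, so 1b² = 53 - 49 = 4, giving b² = 4, b = 2.
Check: 1·7² + 1·2² = 49 + 4 = 53 ✓

a = 7, b = 2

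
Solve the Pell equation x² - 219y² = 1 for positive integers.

We seek the smallest positive integers (x, y) with x² - 219y² = 1, i.e., x² = 219y² + 1.
Try successive y values:
y = 1: x² = 219·1² + 1 = 220, not a perfect square
y = 2: x² = 219·2² + 1 = 877, not a perfect square
y = 3: x² = 219·3² + 1 = 1972, not a perfect square
... continuing the search (or via continued fractions) ...
y = 5: x² = 219·5² + 1 = 5476, x = 74 ✓

Verify: 74² - 219·5² = 5476 - 5475 = 1 ✓

x = 74, y = 5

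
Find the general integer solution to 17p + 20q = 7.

Step 1: Compute gcd(17, 20) = 1.
Since 1 divides 7, solutions exist.

Step 2: Find a particular solution using extended Euclidean algorithm.
We get p₀ = -49, q₀ = 42.
Check: 17*-49 + 20*42 = 7 = 7 ✓

Step 3: Write the general solution.
p = -49 + (20/1)t = -49 + 20t
q = 42 - (17/1)t = 42 - 17t
for any integer t.

p = -49 + 20t, q = 42 - 17t for integer t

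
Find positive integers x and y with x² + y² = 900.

We need to find integers x, y > 0 such that x² + y² = 900.
Trying x = 18: y² = 900 - 18² = 900 - 324 = 576
y = 24
Check: 18² + 24² = 324 + 576 = 900 ✓

900 = 18² + 24²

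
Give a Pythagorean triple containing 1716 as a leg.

We need the other leg and hypotenuse such that 1716² + x² = c².
Take x = 1840, c = 2516: 1716² + 1840² = 2944656 + 3385600 = 6330256 = 2516² ✓
Triple: (1716, 1840, 2516)

(1716, 1840, 2516)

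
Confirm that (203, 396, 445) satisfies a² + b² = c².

Compute a² + b² = 203² + 396² = 41209 + 156816 = 198025
Compute c² = 445² = 198025
Since 198025 = 198025, confirmed.

Yes, it is a Pythagorean triple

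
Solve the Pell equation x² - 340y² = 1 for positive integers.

We seek the smallest positive integers (x, y) with x² - 340y² = 1, i.e., x² = 340y² + 1.
Try successive y values:
y = 1: x² = 340·1² + 1 = 341, not a perfect square
y = 2: x² = 340·2² + 1 = 1361, not a perfect square
y = 3: x² = 340·3² + 1 = 3061, not a perfect square
... continuing the search (or via continued fractions) ...
y = 15498: x² = 340·15498² + 1 = 81663921361, x = 285769 ✓

Verify: 285769² - 340·15498² = 81663921361 - 81663921360 = 1 ✓

x = 285769, y = 15498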